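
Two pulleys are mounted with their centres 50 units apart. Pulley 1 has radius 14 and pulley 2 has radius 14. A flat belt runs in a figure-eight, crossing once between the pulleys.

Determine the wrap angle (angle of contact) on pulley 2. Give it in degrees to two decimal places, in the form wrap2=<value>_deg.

wrap2=248.11_deg

crossed belt: β = asin((r1+r2)/C) = asin(28/50) = 34.0558°
wrap1 = wrap2 = π + 2β = 248.1116°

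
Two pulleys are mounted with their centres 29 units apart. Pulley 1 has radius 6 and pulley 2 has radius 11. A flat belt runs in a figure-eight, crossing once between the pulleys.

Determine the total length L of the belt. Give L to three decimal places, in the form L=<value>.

L=121.693

crossed belt: β = asin((r1+r2)/C) = asin(17/29) = 35.8883°
wrap1 = wrap2 = π + 2β = 251.7766°
tangent length = C·cosβ = 23.4947
L = (r1+r2)·wrap + 2·C·cosβ = 17·4.3943 + 2·23.4947 = 121.6930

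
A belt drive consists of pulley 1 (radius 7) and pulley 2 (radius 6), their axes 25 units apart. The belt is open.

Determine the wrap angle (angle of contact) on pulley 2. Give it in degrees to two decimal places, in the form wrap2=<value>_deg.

wrap2=175.42_deg

open belt: β = asin((r2−r1)/C) = asin(-1/25) = -2.2924°
wrap1 = π − 2β = 184.5849°
wrap2 = π + 2β = 175.4151°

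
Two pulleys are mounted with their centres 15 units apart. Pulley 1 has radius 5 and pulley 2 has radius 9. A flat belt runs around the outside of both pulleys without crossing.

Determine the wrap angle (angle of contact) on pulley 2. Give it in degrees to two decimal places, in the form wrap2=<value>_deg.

wrap2=210.93_deg

open belt: β = asin((r2−r1)/C) = asin(4/15) = 15.4660°
wrap1 = π − 2β = 149.0680°
wrap2 = π + 2β = 210.9320°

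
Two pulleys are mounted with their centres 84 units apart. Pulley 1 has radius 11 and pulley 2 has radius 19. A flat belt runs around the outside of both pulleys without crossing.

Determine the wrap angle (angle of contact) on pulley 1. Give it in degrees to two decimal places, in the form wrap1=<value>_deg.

wrap1=169.07_deg

open belt: β = asin((r2−r1)/C) = asin(8/84) = 5.4650°
wrap1 = π − 2β = 169.0700°
wrap2 = π + 2β = 190.9300°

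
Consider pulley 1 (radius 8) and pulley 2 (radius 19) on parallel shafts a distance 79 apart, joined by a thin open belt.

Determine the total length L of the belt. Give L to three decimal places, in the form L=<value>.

open belt: β = asin((r2−r1)/C) = asin(11/79) = 8.0039°
wrap1 = π − 2β = 163.9922°
wrap2 = π + 2β = 196.0078°
tangent length = C·cosβ = 78.2304
L = r1·wrap1 + r2·wrap2 + 2·C·cosβ = 8·2.8622 + 19·3.4210 + 2·78.2304 = 244.3571

L=244.357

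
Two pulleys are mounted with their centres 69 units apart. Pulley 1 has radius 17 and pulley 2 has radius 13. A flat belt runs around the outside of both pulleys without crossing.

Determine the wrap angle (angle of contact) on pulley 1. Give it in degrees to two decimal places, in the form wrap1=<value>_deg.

wrap1=186.65_deg

open belt: β = asin((r2−r1)/C) = asin(-4/69) = -3.3234°
wrap1 = π − 2β = 186.6467°
wrap2 = π + 2β = 173.3533°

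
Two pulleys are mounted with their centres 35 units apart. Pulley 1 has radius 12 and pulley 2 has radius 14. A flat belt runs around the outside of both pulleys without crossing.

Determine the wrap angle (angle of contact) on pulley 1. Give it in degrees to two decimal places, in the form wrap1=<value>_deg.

open belt: β = asin((r2−r1)/C) = asin(2/35) = 3.2758°
wrap1 = π − 2β = 173.4483°
wrap2 = π + 2β = 186.5517°

wrap1=173.45_deg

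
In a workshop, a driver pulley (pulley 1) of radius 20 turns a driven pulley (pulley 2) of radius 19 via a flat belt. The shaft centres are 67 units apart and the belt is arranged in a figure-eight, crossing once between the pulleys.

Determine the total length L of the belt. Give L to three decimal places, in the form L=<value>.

L=279.942

crossed belt: β = asin((r1+r2)/C) = asin(39/67) = 35.5976°
wrap1 = wrap2 = π + 2β = 251.1953°
tangent length = C·cosβ = 54.4794
L = (r1+r2)·wrap + 2·C·cosβ = 39·4.3842 + 2·54.4794 = 279.9419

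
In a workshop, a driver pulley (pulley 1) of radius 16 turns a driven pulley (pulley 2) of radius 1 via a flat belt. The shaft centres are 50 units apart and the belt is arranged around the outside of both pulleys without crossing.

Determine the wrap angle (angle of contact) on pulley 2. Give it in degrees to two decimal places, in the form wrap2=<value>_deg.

open belt: β = asin((r2−r1)/C) = asin(-15/50) = -17.4576°
wrap1 = π − 2β = 214.9152°
wrap2 = π + 2β = 145.0848°

wrap2=145.08_deg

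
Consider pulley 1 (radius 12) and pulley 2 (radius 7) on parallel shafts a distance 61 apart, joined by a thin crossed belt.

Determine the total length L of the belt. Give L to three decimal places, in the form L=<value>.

crossed belt: β = asin((r1+r2)/C) = asin(19/61) = 18.1482°
wrap1 = wrap2 = π + 2β = 216.2963°
tangent length = C·cosβ = 57.9655
L = (r1+r2)·wrap + 2·C·cosβ = 19·3.7751 + 2·57.9655 = 187.6576

L=187.658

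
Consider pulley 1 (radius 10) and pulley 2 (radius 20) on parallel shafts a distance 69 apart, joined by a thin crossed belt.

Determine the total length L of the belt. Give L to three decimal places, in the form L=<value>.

crossed belt: β = asin((r1+r2)/C) = asin(30/69) = 25.7715°
wrap1 = wrap2 = π + 2β = 231.5429°
tangent length = C·cosβ = 62.1369
L = (r1+r2)·wrap + 2·C·cosβ = 30·4.0412 + 2·62.1369 = 245.5095

L=245.509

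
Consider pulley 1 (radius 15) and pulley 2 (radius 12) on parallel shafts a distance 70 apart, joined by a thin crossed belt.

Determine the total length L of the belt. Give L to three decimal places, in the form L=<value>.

L=235.373

crossed belt: β = asin((r1+r2)/C) = asin(27/70) = 22.6881°
wrap1 = wrap2 = π + 2β = 225.3762°
tangent length = C·cosβ = 64.5833
L = (r1+r2)·wrap + 2·C·cosβ = 27·3.9336 + 2·64.5833 = 235.3726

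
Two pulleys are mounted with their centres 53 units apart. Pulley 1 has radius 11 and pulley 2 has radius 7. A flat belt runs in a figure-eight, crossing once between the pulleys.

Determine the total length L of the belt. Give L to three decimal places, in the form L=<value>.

crossed belt: β = asin((r1+r2)/C) = asin(18/53) = 19.8539°
wrap1 = wrap2 = π + 2β = 219.7078°
tangent length = C·cosβ = 49.8498
L = (r1+r2)·wrap + 2·C·cosβ = 18·3.8346 + 2·49.8498 = 168.7228

L=168.723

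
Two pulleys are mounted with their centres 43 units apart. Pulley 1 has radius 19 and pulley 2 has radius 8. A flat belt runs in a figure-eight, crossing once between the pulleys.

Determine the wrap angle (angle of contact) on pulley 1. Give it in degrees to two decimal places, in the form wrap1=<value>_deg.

crossed belt: β = asin((r1+r2)/C) = asin(27/43) = 38.8959°
wrap1 = wrap2 = π + 2β = 257.7917°

wrap1=257.79_deg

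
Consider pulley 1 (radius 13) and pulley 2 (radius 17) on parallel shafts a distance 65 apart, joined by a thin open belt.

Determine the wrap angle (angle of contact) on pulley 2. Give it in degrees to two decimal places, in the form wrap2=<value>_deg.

wrap2=187.06_deg

open belt: β = asin((r2−r1)/C) = asin(4/65) = 3.5281°
wrap1 = π − 2β = 172.9438°
wrap2 = π + 2β = 187.0562°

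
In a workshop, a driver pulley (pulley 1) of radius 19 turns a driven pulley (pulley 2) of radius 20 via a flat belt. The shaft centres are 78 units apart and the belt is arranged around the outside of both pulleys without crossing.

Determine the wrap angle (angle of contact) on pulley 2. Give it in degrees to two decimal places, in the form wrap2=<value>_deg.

open belt: β = asin((r2−r1)/C) = asin(1/78) = 0.7346°
wrap1 = π − 2β = 178.5308°
wrap2 = π + 2β = 181.4692°

wrap2=181.47_deg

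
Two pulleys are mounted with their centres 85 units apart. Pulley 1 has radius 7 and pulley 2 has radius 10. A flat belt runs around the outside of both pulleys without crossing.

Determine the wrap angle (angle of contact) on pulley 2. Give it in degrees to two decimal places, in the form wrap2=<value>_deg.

open belt: β = asin((r2−r1)/C) = asin(3/85) = 2.0226°
wrap1 = π − 2β = 175.9548°
wrap2 = π + 2β = 184.0452°

wrap2=184.05_deg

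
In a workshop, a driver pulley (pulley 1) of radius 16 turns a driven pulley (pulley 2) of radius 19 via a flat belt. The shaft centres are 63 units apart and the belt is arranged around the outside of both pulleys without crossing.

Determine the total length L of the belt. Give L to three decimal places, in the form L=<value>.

L=236.099

open belt: β = asin((r2−r1)/C) = asin(3/63) = 2.7294°
wrap1 = π − 2β = 174.5412°
wrap2 = π + 2β = 185.4588°
tangent length = C·cosβ = 62.9285
L = r1·wrap1 + r2·wrap2 + 2·C·cosβ = 16·3.0463 + 19·3.2369 + 2·62.9285 = 236.0986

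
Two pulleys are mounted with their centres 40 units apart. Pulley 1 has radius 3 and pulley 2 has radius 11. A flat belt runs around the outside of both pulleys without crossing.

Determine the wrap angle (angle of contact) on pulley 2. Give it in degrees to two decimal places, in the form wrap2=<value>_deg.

open belt: β = asin((r2−r1)/C) = asin(8/40) = 11.5370°
wrap1 = π − 2β = 156.9261°
wrap2 = π + 2β = 203.0739°

wrap2=203.07_deg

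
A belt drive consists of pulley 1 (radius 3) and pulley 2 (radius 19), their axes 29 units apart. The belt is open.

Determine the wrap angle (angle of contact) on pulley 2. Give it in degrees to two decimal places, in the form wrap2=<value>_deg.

open belt: β = asin((r2−r1)/C) = asin(16/29) = 33.4854°
wrap1 = π − 2β = 113.0292°
wrap2 = π + 2β = 246.9708°

wrap2=246.97_deg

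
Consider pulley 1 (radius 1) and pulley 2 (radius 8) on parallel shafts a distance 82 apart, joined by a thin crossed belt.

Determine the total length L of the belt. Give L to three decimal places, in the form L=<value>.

crossed belt: β = asin((r1+r2)/C) = asin(9/82) = 6.3013°
wrap1 = wrap2 = π + 2β = 192.6025°
tangent length = C·cosβ = 81.5046
L = (r1+r2)·wrap + 2·C·cosβ = 9·3.3615 + 2·81.5046 = 193.2631

L=193.263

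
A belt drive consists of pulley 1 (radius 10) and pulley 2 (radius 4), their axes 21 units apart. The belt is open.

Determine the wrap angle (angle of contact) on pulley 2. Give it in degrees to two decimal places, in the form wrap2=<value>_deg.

wrap2=146.80_deg

open belt: β = asin((r2−r1)/C) = asin(-6/21) = -16.6015°
wrap1 = π − 2β = 213.2031°
wrap2 = π + 2β = 146.7969°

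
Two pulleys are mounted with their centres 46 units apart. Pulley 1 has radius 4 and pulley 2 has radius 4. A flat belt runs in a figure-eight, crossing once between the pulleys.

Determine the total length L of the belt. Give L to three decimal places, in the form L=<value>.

crossed belt: β = asin((r1+r2)/C) = asin(8/46) = 10.0154°
wrap1 = wrap2 = π + 2β = 200.0308°
tangent length = C·cosβ = 45.2990
L = (r1+r2)·wrap + 2·C·cosβ = 8·3.4912 + 2·45.2990 = 118.5276

L=118.528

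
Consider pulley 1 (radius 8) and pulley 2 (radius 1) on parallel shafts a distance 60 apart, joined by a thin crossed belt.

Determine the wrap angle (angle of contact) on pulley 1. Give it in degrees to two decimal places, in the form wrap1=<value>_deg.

crossed belt: β = asin((r1+r2)/C) = asin(9/60) = 8.6269°
wrap1 = wrap2 = π + 2β = 197.2539°

wrap1=197.25_deg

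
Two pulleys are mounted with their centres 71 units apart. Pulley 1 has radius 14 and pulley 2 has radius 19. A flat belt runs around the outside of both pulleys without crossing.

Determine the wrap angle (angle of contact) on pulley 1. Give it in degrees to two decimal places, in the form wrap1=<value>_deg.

wrap1=171.92_deg

open belt: β = asin((r2−r1)/C) = asin(5/71) = 4.0383°
wrap1 = π − 2β = 171.9235°
wrap2 = π + 2β = 188.0765°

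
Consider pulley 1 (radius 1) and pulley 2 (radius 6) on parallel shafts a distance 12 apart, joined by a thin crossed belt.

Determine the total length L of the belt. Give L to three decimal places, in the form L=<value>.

L=50.204

crossed belt: β = asin((r1+r2)/C) = asin(7/12) = 35.6853°
wrap1 = wrap2 = π + 2β = 251.3707°
tangent length = C·cosβ = 9.7468
L = (r1+r2)·wrap + 2·C·cosβ = 7·4.3872 + 2·9.7468 = 50.2043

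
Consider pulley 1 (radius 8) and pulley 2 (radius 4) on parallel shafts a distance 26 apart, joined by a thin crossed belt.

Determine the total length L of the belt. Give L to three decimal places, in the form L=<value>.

crossed belt: β = asin((r1+r2)/C) = asin(12/26) = 27.4864°
wrap1 = wrap2 = π + 2β = 234.9729°
tangent length = C·cosβ = 23.0651
L = (r1+r2)·wrap + 2·C·cosβ = 12·4.1010 + 2·23.0651 = 95.3428

L=95.343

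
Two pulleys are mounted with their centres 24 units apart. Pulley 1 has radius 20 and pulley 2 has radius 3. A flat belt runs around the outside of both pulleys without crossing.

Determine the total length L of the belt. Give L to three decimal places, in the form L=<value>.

L=132.901

open belt: β = asin((r2−r1)/C) = asin(-17/24) = -45.0995°
wrap1 = π − 2β = 270.1989°
wrap2 = π + 2β = 89.8011°
tangent length = C·cosβ = 16.9411
L = r1·wrap1 + r2·wrap2 + 2·C·cosβ = 20·4.7159 + 3·1.5673 + 2·16.9411 = 132.9013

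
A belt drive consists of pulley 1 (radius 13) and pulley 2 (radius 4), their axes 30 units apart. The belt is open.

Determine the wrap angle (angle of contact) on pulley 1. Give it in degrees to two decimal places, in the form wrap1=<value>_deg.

wrap1=214.92_deg

open belt: β = asin((r2−r1)/C) = asin(-9/30) = -17.4576°
wrap1 = π − 2β = 214.9152°
wrap2 = π + 2β = 145.0848°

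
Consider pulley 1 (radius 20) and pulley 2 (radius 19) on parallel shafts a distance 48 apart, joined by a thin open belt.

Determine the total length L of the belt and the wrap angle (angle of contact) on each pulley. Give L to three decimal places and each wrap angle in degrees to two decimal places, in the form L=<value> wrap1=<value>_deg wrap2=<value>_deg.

L=218.543 wrap1=182.39_deg wrap2=177.61_deg

open belt: β = asin((r2−r1)/C) = asin(-1/48) = -1.1937°
wrap1 = π − 2β = 182.3875°
wrap2 = π + 2β = 177.6125°
tangent length = C·cosβ = 47.9896
L = r1·wrap1 + r2·wrap2 + 2·C·cosβ = 20·3.1833 + 19·3.0999 + 2·47.9896 = 218.5429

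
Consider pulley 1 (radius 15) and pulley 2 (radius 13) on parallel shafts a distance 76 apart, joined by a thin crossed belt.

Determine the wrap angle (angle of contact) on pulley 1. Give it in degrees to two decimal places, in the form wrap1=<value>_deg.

crossed belt: β = asin((r1+r2)/C) = asin(28/76) = 21.6183°
wrap1 = wrap2 = π + 2β = 223.2365°

wrap1=223.24_deg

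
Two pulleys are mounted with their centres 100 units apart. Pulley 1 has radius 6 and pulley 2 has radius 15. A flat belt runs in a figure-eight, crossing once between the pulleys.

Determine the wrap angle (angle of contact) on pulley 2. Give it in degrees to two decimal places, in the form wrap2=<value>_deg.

wrap2=204.24_deg

crossed belt: β = asin((r1+r2)/C) = asin(21/100) = 12.1224°
wrap1 = wrap2 = π + 2β = 204.2447°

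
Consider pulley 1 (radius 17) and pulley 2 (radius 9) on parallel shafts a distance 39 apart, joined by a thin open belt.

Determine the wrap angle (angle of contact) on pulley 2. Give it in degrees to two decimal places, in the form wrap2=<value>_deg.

wrap2=156.33_deg

open belt: β = asin((r2−r1)/C) = asin(-8/39) = -11.8370°
wrap1 = π − 2β = 203.6740°
wrap2 = π + 2β = 156.3260°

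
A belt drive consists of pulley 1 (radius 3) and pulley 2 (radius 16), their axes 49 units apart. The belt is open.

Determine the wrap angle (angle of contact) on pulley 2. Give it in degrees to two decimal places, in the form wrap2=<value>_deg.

wrap2=210.77_deg

open belt: β = asin((r2−r1)/C) = asin(13/49) = 15.3851°
wrap1 = π − 2β = 149.2297°
wrap2 = π + 2β = 210.7703°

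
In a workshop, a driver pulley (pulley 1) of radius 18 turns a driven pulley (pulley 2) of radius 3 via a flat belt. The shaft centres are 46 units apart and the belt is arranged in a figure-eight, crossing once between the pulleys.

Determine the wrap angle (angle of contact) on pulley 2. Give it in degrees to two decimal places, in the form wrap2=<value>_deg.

crossed belt: β = asin((r1+r2)/C) = asin(21/46) = 27.1629°
wrap1 = wrap2 = π + 2β = 234.3258°

wrap2=234.33_deg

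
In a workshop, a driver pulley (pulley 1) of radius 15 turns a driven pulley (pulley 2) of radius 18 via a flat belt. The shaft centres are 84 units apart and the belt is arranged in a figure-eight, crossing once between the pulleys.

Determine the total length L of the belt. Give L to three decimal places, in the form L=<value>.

crossed belt: β = asin((r1+r2)/C) = asin(33/84) = 23.1324°
wrap1 = wrap2 = π + 2β = 226.2648°
tangent length = C·cosβ = 77.2464
L = (r1+r2)·wrap + 2·C·cosβ = 33·3.9491 + 2·77.2464 = 284.8119

L=284.812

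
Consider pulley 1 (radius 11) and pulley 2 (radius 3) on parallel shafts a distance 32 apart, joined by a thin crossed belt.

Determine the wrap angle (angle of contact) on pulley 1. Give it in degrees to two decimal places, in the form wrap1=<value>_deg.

crossed belt: β = asin((r1+r2)/C) = asin(14/32) = 25.9445°
wrap1 = wrap2 = π + 2β = 231.8890°

wrap1=231.89_deg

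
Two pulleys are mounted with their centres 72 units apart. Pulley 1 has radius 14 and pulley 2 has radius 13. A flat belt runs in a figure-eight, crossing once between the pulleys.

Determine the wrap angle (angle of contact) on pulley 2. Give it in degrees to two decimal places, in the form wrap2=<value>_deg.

crossed belt: β = asin((r1+r2)/C) = asin(27/72) = 22.0243°
wrap1 = wrap2 = π + 2β = 224.0486°

wrap2=224.05_deg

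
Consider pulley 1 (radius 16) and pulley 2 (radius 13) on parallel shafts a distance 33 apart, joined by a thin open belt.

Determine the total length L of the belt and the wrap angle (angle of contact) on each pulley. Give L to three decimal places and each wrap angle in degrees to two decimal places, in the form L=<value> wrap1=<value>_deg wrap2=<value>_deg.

L=157.379 wrap1=190.43_deg wrap2=169.57_deg

open belt: β = asin((r2−r1)/C) = asin(-3/33) = -5.2159°
wrap1 = π − 2β = 190.4318°
wrap2 = π + 2β = 169.5682°
tangent length = C·cosβ = 32.8634
L = r1·wrap1 + r2·wrap2 + 2·C·cosβ = 16·3.3237 + 13·2.9595 + 2·32.8634 = 157.3791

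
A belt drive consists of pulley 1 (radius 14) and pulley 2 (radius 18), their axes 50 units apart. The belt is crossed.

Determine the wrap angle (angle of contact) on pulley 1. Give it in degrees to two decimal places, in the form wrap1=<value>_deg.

crossed belt: β = asin((r1+r2)/C) = asin(32/50) = 39.7918°
wrap1 = wrap2 = π + 2β = 259.5836°

wrap1=259.58_deg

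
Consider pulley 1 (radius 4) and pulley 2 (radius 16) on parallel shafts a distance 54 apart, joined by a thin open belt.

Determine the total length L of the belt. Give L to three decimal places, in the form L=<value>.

open belt: β = asin((r2−r1)/C) = asin(12/54) = 12.8396°
wrap1 = π − 2β = 154.3208°
wrap2 = π + 2β = 205.6792°
tangent length = C·cosβ = 52.6498
L = r1·wrap1 + r2·wrap2 + 2·C·cosβ = 4·2.6934 + 16·3.5898 + 2·52.6498 = 173.5097

L=173.510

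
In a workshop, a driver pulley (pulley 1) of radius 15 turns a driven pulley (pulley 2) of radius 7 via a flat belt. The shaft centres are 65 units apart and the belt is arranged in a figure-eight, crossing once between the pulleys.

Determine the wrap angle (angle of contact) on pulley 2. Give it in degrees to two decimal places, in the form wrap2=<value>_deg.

crossed belt: β = asin((r1+r2)/C) = asin(22/65) = 19.7832°
wrap1 = wrap2 = π + 2β = 219.5663°

wrap2=219.57_deg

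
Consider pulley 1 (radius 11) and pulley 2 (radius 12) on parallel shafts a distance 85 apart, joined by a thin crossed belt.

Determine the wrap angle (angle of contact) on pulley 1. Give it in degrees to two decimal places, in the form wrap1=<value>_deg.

wrap1=211.40_deg

crossed belt: β = asin((r1+r2)/C) = asin(23/85) = 15.6993°
wrap1 = wrap2 = π + 2β = 211.3985°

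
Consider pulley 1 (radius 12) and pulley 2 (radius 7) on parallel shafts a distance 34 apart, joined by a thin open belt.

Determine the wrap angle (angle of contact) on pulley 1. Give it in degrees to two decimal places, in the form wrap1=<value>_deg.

wrap1=196.91_deg

open belt: β = asin((r2−r1)/C) = asin(-5/34) = -8.4565°
wrap1 = π − 2β = 196.9130°
wrap2 = π + 2β = 163.0870°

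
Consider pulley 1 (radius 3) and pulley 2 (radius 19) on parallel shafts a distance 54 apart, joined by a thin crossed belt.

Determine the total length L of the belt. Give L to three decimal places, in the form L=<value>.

crossed belt: β = asin((r1+r2)/C) = asin(22/54) = 24.0421°
wrap1 = wrap2 = π + 2β = 228.0842°
tangent length = C·cosβ = 49.3153
L = (r1+r2)·wrap + 2·C·cosβ = 22·3.9808 + 2·49.3153 = 186.2087

L=186.209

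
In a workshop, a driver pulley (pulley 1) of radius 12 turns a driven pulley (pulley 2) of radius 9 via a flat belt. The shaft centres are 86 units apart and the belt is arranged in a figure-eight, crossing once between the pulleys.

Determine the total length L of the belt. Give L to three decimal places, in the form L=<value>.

crossed belt: β = asin((r1+r2)/C) = asin(21/86) = 14.1337°
wrap1 = wrap2 = π + 2β = 208.2675°
tangent length = C·cosβ = 83.3966
L = (r1+r2)·wrap + 2·C·cosβ = 21·3.6350 + 2·83.3966 = 243.1273

L=243.127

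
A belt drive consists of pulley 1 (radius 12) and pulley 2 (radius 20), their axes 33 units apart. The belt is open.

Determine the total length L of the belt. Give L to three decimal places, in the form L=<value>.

L=168.480

open belt: β = asin((r2−r1)/C) = asin(8/33) = 14.0297°
wrap1 = π − 2β = 151.9407°
wrap2 = π + 2β = 208.0593°
tangent length = C·cosβ = 32.0156
L = r1·wrap1 + r2·wrap2 + 2·C·cosβ = 12·2.6519 + 20·3.6313 + 2·32.0156 = 168.4800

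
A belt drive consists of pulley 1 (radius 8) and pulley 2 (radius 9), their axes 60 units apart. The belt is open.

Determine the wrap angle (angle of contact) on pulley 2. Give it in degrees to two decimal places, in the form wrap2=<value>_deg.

wrap2=181.91_deg

open belt: β = asin((r2−r1)/C) = asin(1/60) = 0.9550°
wrap1 = π − 2β = 178.0901°
wrap2 = π + 2β = 181.9099°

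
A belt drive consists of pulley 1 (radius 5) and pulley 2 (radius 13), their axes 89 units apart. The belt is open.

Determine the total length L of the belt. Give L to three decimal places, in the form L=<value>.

L=235.268

open belt: β = asin((r2−r1)/C) = asin(8/89) = 5.1571°
wrap1 = π − 2β = 169.6857°
wrap2 = π + 2β = 190.3143°
tangent length = C·cosβ = 88.6397
L = r1·wrap1 + r2·wrap2 + 2·C·cosβ = 5·2.9616 + 13·3.3216 + 2·88.6397 = 235.2683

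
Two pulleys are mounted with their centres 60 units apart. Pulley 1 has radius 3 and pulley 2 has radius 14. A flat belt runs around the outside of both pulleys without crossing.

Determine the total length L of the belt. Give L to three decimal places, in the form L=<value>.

L=175.429

open belt: β = asin((r2−r1)/C) = asin(11/60) = 10.5640°
wrap1 = π − 2β = 158.8720°
wrap2 = π + 2β = 201.1280°
tangent length = C·cosβ = 58.9830
L = r1·wrap1 + r2·wrap2 + 2·C·cosβ = 3·2.7728 + 14·3.5103 + 2·58.9830 = 175.4294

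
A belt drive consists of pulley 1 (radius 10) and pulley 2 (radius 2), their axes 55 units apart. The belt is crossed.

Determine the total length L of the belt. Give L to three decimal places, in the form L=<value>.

L=150.328

crossed belt: β = asin((r1+r2)/C) = asin(12/55) = 12.6023°
wrap1 = wrap2 = π + 2β = 205.2045°
tangent length = C·cosβ = 53.6749
L = (r1+r2)·wrap + 2·C·cosβ = 12·3.5815 + 2·53.6749 = 150.3278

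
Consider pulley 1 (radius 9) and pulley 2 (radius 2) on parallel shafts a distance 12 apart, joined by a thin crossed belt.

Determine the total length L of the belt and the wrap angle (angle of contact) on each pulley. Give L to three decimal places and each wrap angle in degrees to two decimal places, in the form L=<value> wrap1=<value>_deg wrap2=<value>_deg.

L=69.662 wrap1=312.89_deg wrap2=312.89_deg

crossed belt: β = asin((r1+r2)/C) = asin(11/12) = 66.4435°
wrap1 = wrap2 = π + 2β = 312.8871°
tangent length = C·cosβ = 4.7958
L = (r1+r2)·wrap + 2·C·cosβ = 11·5.4609 + 2·4.7958 = 69.6617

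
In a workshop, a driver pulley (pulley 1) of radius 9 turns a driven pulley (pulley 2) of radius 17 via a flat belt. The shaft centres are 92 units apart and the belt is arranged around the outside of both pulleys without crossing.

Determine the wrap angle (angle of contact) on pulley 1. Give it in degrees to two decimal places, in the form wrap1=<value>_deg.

wrap1=170.02_deg

open belt: β = asin((r2−r1)/C) = asin(8/92) = 4.9885°
wrap1 = π − 2β = 170.0229°
wrap2 = π + 2β = 189.9771°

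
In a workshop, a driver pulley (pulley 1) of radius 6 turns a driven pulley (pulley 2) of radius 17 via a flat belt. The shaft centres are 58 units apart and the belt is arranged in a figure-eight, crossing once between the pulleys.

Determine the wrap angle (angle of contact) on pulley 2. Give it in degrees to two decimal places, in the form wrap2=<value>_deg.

wrap2=226.73_deg

crossed belt: β = asin((r1+r2)/C) = asin(23/58) = 23.3628°
wrap1 = wrap2 = π + 2β = 226.7256°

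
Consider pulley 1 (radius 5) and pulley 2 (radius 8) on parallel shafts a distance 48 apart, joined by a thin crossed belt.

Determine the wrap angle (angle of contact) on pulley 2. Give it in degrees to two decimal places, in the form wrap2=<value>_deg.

crossed belt: β = asin((r1+r2)/C) = asin(13/48) = 15.7139°
wrap1 = wrap2 = π + 2β = 211.4277°

wrap2=211.43_deg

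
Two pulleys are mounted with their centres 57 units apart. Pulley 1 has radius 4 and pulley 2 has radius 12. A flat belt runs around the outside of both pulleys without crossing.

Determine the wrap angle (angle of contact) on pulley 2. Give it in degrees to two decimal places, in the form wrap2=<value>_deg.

wrap2=196.14_deg

open belt: β = asin((r2−r1)/C) = asin(8/57) = 8.0682°
wrap1 = π − 2β = 163.8637°
wrap2 = π + 2β = 196.1363°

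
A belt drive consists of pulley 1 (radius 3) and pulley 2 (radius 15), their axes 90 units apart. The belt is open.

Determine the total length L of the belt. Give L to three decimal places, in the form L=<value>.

L=238.151

open belt: β = asin((r2−r1)/C) = asin(12/90) = 7.6623°
wrap1 = π − 2β = 164.6755°
wrap2 = π + 2β = 195.3245°
tangent length = C·cosβ = 89.1964
L = r1·wrap1 + r2·wrap2 + 2·C·cosβ = 3·2.8741 + 15·3.4091 + 2·89.1964 = 238.1511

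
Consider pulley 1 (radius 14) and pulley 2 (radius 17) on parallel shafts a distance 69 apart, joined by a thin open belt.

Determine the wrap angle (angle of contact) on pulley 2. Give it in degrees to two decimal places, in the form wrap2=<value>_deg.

wrap2=184.98_deg

open belt: β = asin((r2−r1)/C) = asin(3/69) = 2.4919°
wrap1 = π − 2β = 175.0162°
wrap2 = π + 2β = 184.9838°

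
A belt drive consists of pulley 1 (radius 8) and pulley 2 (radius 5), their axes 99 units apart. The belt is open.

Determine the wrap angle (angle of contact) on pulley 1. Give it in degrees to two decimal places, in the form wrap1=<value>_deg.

wrap1=183.47_deg

open belt: β = asin((r2−r1)/C) = asin(-3/99) = -1.7365°
wrap1 = π − 2β = 183.4730°
wrap2 = π + 2β = 176.5270°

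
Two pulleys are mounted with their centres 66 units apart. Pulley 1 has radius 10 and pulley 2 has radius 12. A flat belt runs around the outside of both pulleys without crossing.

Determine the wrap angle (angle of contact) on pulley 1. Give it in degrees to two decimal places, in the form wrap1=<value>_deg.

open belt: β = asin((r2−r1)/C) = asin(2/66) = 1.7365°
wrap1 = π − 2β = 176.5270°
wrap2 = π + 2β = 183.4730°

wrap1=176.53_deg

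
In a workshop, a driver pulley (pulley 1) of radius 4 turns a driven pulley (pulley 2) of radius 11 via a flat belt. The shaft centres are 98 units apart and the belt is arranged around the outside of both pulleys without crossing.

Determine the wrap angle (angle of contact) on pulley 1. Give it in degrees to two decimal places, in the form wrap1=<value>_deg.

wrap1=171.81_deg

open belt: β = asin((r2−r1)/C) = asin(7/98) = 4.0960°
wrap1 = π − 2β = 171.8079°
wrap2 = π + 2β = 188.1921°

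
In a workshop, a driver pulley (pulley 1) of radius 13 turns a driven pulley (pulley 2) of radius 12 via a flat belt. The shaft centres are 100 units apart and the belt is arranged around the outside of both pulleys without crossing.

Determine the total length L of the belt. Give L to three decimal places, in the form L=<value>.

L=278.550

open belt: β = asin((r2−r1)/C) = asin(-1/100) = -0.5730°
wrap1 = π − 2β = 181.1459°
wrap2 = π + 2β = 178.8541°
tangent length = C·cosβ = 99.9950
L = r1·wrap1 + r2·wrap2 + 2·C·cosβ = 13·3.1616 + 12·3.1216 + 2·99.9950 = 278.5498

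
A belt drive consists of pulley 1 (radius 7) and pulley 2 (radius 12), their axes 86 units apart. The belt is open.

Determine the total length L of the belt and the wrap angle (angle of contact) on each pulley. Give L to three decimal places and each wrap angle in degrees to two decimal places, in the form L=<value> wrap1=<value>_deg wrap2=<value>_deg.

L=231.981 wrap1=173.33_deg wrap2=186.67_deg

open belt: β = asin((r2−r1)/C) = asin(5/86) = 3.3330°
wrap1 = π − 2β = 173.3339°
wrap2 = π + 2β = 186.6661°
tangent length = C·cosβ = 85.8545
L = r1·wrap1 + r2·wrap2 + 2·C·cosβ = 7·3.0252 + 12·3.2579 + 2·85.8545 = 231.9810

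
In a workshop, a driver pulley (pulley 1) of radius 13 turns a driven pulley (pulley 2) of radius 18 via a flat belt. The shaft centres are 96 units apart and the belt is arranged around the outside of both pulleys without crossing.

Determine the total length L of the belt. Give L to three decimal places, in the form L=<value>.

L=289.650

open belt: β = asin((r2−r1)/C) = asin(5/96) = 2.9855°
wrap1 = π − 2β = 174.0290°
wrap2 = π + 2β = 185.9710°
tangent length = C·cosβ = 95.8697
L = r1·wrap1 + r2·wrap2 + 2·C·cosβ = 13·3.0374 + 18·3.2458 + 2·95.8697 = 289.6498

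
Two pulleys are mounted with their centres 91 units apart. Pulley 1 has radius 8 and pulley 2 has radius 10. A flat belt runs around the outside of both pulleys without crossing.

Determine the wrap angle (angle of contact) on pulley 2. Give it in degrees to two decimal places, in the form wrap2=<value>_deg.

wrap2=182.52_deg

open belt: β = asin((r2−r1)/C) = asin(2/91) = 1.2593°
wrap1 = π − 2β = 177.4813°
wrap2 = π + 2β = 182.5187°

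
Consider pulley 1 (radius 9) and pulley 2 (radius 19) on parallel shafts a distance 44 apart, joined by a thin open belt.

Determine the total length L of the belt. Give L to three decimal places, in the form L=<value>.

L=178.247

open belt: β = asin((r2−r1)/C) = asin(10/44) = 13.1366°
wrap1 = π − 2β = 153.7269°
wrap2 = π + 2β = 206.2731°
tangent length = C·cosβ = 42.8486
L = r1·wrap1 + r2·wrap2 + 2·C·cosβ = 9·2.6830 + 19·3.6001 + 2·42.8486 = 178.2473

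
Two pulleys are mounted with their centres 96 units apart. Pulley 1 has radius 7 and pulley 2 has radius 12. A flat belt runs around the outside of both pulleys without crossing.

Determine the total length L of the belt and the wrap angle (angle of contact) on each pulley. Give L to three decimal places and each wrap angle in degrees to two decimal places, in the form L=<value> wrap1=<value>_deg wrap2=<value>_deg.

L=251.951 wrap1=174.03_deg wrap2=185.97_deg

open belt: β = asin((r2−r1)/C) = asin(5/96) = 2.9855°
wrap1 = π − 2β = 174.0290°
wrap2 = π + 2β = 185.9710°
tangent length = C·cosβ = 95.8697
L = r1·wrap1 + r2·wrap2 + 2·C·cosβ = 7·3.0374 + 12·3.2458 + 2·95.8697 = 251.9507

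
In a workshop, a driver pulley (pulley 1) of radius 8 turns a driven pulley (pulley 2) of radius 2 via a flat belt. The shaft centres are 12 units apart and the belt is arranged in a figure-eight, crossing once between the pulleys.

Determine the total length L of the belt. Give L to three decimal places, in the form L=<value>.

L=64.385

crossed belt: β = asin((r1+r2)/C) = asin(10/12) = 56.4427°
wrap1 = wrap2 = π + 2β = 292.8854°
tangent length = C·cosβ = 6.6332
L = (r1+r2)·wrap + 2·C·cosβ = 10·5.1118 + 2·6.6332 = 64.3846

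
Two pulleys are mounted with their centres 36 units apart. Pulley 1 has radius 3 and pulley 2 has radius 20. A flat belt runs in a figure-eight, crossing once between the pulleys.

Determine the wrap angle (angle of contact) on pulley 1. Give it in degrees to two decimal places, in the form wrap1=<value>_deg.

crossed belt: β = asin((r1+r2)/C) = asin(23/36) = 39.7090°
wrap1 = wrap2 = π + 2β = 259.4180°

wrap1=259.42_deg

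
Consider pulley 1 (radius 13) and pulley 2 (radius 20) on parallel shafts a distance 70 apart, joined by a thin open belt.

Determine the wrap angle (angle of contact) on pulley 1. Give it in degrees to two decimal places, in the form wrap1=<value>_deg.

wrap1=168.52_deg

open belt: β = asin((r2−r1)/C) = asin(7/70) = 5.7392°
wrap1 = π − 2β = 168.5217°
wrap2 = π + 2β = 191.4783°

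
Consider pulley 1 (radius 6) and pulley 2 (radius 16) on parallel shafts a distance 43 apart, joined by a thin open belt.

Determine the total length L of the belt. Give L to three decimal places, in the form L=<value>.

L=157.451

open belt: β = asin((r2−r1)/C) = asin(10/43) = 13.4477°
wrap1 = π − 2β = 153.1045°
wrap2 = π + 2β = 206.8955°
tangent length = C·cosβ = 41.8210
L = r1·wrap1 + r2·wrap2 + 2·C·cosβ = 6·2.6722 + 16·3.6110 + 2·41.8210 = 157.4513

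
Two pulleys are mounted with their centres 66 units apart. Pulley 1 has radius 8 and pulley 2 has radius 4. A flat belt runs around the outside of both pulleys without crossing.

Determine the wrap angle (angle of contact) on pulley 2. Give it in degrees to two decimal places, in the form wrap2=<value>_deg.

open belt: β = asin((r2−r1)/C) = asin(-4/66) = -3.4746°
wrap1 = π − 2β = 186.9492°
wrap2 = π + 2β = 173.0508°

wrap2=173.05_deg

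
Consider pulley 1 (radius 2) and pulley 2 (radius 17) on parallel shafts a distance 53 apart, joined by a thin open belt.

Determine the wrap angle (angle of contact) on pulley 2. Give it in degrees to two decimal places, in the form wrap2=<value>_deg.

wrap2=212.88_deg

open belt: β = asin((r2−r1)/C) = asin(15/53) = 16.4405°
wrap1 = π − 2β = 147.1191°
wrap2 = π + 2β = 212.8809°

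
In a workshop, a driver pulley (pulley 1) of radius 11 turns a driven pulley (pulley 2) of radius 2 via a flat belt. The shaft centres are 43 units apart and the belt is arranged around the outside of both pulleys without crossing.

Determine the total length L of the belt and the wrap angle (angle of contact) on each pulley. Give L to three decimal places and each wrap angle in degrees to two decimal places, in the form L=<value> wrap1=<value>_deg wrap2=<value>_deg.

L=128.731 wrap1=204.16_deg wrap2=155.84_deg

open belt: β = asin((r2−r1)/C) = asin(-9/43) = -12.0815°
wrap1 = π − 2β = 204.1629°
wrap2 = π + 2β = 155.8371°
tangent length = C·cosβ = 42.0476
L = r1·wrap1 + r2·wrap2 + 2·C·cosβ = 11·3.5633 + 2·2.7199 + 2·42.0476 = 128.7314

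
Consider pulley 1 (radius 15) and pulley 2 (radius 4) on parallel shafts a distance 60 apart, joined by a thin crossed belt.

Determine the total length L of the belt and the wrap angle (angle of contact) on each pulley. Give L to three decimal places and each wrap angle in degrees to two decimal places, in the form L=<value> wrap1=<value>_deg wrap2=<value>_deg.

crossed belt: β = asin((r1+r2)/C) = asin(19/60) = 18.4615°
wrap1 = wrap2 = π + 2β = 216.9229°
tangent length = C·cosβ = 56.9122
L = (r1+r2)·wrap + 2·C·cosβ = 19·3.7860 + 2·56.9122 = 185.7588

L=185.759 wrap1=216.92_deg wrap2=216.92_deg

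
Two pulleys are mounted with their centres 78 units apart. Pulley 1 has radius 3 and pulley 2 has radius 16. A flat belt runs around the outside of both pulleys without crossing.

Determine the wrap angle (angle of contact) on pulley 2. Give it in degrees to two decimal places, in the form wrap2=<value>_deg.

wrap2=199.19_deg

open belt: β = asin((r2−r1)/C) = asin(13/78) = 9.5941°
wrap1 = π − 2β = 160.8119°
wrap2 = π + 2β = 199.1881°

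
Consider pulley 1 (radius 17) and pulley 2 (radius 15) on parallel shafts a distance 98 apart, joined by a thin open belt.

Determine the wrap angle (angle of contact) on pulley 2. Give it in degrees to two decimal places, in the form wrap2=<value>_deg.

wrap2=177.66_deg

open belt: β = asin((r2−r1)/C) = asin(-2/98) = -1.1694°
wrap1 = π − 2β = 182.3388°
wrap2 = π + 2β = 177.6612°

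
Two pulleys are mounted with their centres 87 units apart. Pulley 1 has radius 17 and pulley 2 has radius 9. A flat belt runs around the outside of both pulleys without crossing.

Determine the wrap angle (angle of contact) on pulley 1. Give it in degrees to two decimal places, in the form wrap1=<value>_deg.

wrap1=190.55_deg

open belt: β = asin((r2−r1)/C) = asin(-8/87) = -5.2760°
wrap1 = π − 2β = 190.5521°
wrap2 = π + 2β = 169.4479°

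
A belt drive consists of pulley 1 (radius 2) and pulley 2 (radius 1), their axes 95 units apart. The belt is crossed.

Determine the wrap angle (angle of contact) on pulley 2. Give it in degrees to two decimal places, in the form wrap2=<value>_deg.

crossed belt: β = asin((r1+r2)/C) = asin(3/95) = 1.8096°
wrap1 = wrap2 = π + 2β = 183.6193°

wrap2=183.62_deg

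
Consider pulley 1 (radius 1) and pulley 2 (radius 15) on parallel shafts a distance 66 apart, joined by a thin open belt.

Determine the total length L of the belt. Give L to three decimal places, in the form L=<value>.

L=185.246

open belt: β = asin((r2−r1)/C) = asin(14/66) = 12.2467°
wrap1 = π − 2β = 155.5066°
wrap2 = π + 2β = 204.4934°
tangent length = C·cosβ = 64.4981
L = r1·wrap1 + r2·wrap2 + 2·C·cosβ = 1·2.7141 + 15·3.5691 + 2·64.4981 = 185.2465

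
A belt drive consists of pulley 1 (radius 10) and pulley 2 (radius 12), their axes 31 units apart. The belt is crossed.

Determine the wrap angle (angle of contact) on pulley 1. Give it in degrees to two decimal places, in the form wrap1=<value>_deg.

wrap1=270.42_deg

crossed belt: β = asin((r1+r2)/C) = asin(22/31) = 45.2087°
wrap1 = wrap2 = π + 2β = 270.4174°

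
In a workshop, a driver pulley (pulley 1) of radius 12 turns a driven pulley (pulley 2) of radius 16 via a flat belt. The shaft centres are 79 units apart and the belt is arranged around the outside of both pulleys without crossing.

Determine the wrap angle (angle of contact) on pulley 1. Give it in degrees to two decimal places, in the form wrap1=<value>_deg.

wrap1=174.20_deg

open belt: β = asin((r2−r1)/C) = asin(4/79) = 2.9023°
wrap1 = π − 2β = 174.1954°
wrap2 = π + 2β = 185.8046°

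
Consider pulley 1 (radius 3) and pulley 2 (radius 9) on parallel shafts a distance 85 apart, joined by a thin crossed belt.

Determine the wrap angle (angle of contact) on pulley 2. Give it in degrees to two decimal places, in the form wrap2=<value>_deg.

wrap2=196.23_deg

crossed belt: β = asin((r1+r2)/C) = asin(12/85) = 8.1159°
wrap1 = wrap2 = π + 2β = 196.2319°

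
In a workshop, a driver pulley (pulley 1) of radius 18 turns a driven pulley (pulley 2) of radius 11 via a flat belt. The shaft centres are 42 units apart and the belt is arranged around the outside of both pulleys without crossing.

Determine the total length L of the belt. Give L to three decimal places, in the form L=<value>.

open belt: β = asin((r2−r1)/C) = asin(-7/42) = -9.5941°
wrap1 = π − 2β = 199.1881°
wrap2 = π + 2β = 160.8119°
tangent length = C·cosβ = 41.4126
L = r1·wrap1 + r2·wrap2 + 2·C·cosβ = 18·3.4765 + 11·2.8067 + 2·41.4126 = 176.2756

L=176.276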